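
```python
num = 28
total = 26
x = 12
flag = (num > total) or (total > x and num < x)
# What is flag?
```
Trace:
  num=28
  num=28, total=26
  num=28, total=26, x=12
  num=28, total=26, x=12, flag=True

Final answer: True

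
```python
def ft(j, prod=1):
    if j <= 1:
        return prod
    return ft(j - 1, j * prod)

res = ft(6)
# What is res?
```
Call trace:
ft(j=6, prod=1)
  ft(j=5, prod=6)
    ft(j=4, prod=30)
      ft(j=3, prod=120)
        ft(j=2, prod=360)
          ft(j=1, prod=720)
          -> return 720
        -> return 720
      -> return 720
    -> return 720
  -> return 720
-> return 720

Final answer: 720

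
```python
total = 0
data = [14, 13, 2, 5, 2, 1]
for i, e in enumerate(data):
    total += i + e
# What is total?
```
Trace:
  total=0
  total=14, i=0, e=14
  total=28, i=1, e=13
  total=32, i=2, e=2
  total=40, i=3, e=5
  total=46, i=4, e=2
  total=52, i=5, e=1

Final answer: 52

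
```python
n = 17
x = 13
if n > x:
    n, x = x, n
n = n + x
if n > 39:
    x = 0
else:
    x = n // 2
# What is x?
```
Trace:
  n=17
  n=17, x=13
  n=13, x=17
  n=30, x=17
  n=30, x=15

Final answer: 15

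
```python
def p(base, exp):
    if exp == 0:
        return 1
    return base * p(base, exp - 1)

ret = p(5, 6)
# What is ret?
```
Call trace:
p(base=5, exp=6)
  p(base=5, exp=5)
    p(base=5, exp=4)
      p(base=5, exp=3)
        p(base=5, exp=2)
          p(base=5, exp=1)
            p(base=5, exp=0)
            -> return 1
          -> return 5
        -> return 25
      -> return 125
    -> return 625
  -> return 3125
-> return 15625

Final answer: 15625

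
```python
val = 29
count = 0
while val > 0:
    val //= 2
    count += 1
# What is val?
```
Trace:
  val=29
  val=29, count=0
  val=14, count=1
  val=7, count=2
  val=3, count=3
  val=1, count=4
  val=0, count=5

Final answer: 0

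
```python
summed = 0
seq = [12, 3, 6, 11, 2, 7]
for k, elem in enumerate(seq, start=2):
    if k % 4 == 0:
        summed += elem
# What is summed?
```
Trace:
  summed=0
  summed=0, k=2, elem=12
  summed=0, k=3, elem=3
  summed=6, k=4, elem=6
  summed=6, k=5, elem=11
  summed=6, k=6, elem=2
  summed=6, k=7, elem=7

Final answer: 6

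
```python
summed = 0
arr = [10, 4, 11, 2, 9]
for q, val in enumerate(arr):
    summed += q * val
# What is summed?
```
Trace:
  summed=0
  summed=0, q=0, val=10
  summed=4, q=1, val=4
  summed=26, q=2, val=11
  summed=32, q=3, val=2
  summed=68, q=4, val=9

Final answer: 68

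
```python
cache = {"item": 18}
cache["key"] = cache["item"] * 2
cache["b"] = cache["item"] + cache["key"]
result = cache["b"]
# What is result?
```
Trace:
  cache={'item': 18}
  cache={'item': 18, 'key': 36}
  cache={'item': 18, 'key': 36, 'b': 54}
  cache={'item': 18, 'key': 36, 'b': 54}, result=54

Final answer: 54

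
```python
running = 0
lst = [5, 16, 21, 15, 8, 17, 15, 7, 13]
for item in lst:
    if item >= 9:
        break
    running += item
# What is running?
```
Trace:
  running=0
  running=5, item=5
  running=5, item=16

Final answer: 5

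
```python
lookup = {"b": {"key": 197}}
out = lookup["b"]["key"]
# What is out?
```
Trace:
  lookup={'b': {'key': 197}}
  lookup={'b': {'key': 197}}, out=197

Final answer: 197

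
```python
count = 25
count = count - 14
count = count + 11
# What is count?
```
Trace:
  count=25
  count=11
  count=22

Final answer: 22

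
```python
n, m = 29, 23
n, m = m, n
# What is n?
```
Trace:
  n=29, m=23
  n=23, m=29

Final answer: 23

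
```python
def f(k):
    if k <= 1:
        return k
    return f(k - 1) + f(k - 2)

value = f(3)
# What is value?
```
Call trace:
f(k=3)
  f(k=2)
    f(k=1)
    -> return 1
    f(k=0)
    -> return 0
  -> return 1
  f(k=1)
  -> return 1
-> return 2

Final answer: 2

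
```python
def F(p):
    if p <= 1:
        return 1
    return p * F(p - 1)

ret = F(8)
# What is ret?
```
Call trace:
F(p=8)
  F(p=7)
    F(p=6)
      F(p=5)
        F(p=4)
          F(p=3)
            F(p=2)
              F(p=1)
              -> return 1
            -> return 2
          -> return 6
        -> return 24
      -> return 120
    -> return 720
  -> return 5040
-> return 40320

Final answer: 40320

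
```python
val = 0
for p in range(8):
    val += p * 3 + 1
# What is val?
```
Trace:
  val=0
  val=1, p=0
  val=5, p=1
  val=12, p=2
  val=22, p=3
  val=35, p=4
  val=51, p=5
  val=70, p=6
  val=92, p=7

Final answer: 92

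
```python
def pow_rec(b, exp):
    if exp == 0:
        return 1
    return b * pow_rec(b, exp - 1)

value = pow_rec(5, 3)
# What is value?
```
Call trace:
pow_rec(b=5, exp=3)
  pow_rec(b=5, exp=2)
    pow_rec(b=5, exp=1)
      pow_rec(b=5, exp=0)
      -> return 1
    -> return 5
  -> return 25
-> return 125

Final answer: 125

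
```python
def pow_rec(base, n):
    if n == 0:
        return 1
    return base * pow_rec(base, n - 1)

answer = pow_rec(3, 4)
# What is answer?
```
Call trace:
pow_rec(base=3, n=4)
  pow_rec(base=3, n=3)
    pow_rec(base=3, n=2)
      pow_rec(base=3, n=1)
        pow_rec(base=3, n=0)
        -> return 1
      -> return 3
    -> return 9
  -> return 27
-> return 81

Final answer: 81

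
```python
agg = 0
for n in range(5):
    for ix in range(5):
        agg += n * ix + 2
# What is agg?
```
Trace:
  agg=0
  agg=2, n=0, ix=0
  agg=4, n=0, ix=1
  agg=6, n=0, ix=2
  agg=8, n=0, ix=3
  agg=10, n=0, ix=4
  agg=12, n=1, ix=0
  agg=15, n=1, ix=1
  agg=19, n=1, ix=2
  agg=24, n=1, ix=3
  agg=30, n=1, ix=4
  agg=32, n=2, ix=0
  agg=36, n=2, ix=1
  agg=42, n=2, ix=2
  agg=50, n=2, ix=3
  agg=60, n=2, ix=4
  agg=62, n=3, ix=0
  agg=67, n=3, ix=1
  agg=75, n=3, ix=2
  agg=86, n=3, ix=3
  agg=100, n=3, ix=4
  agg=102, n=4, ix=0
  agg=108, n=4, ix=1
  agg=118, n=4, ix=2
  agg=132, n=4, ix=3
  agg=150, n=4, ix=4

Final answer: 150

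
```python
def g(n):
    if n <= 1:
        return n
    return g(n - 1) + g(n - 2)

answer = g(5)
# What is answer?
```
Call trace (a repeated sub-call is expanded the first time; later identical calls just restate its return value):
g(n=5)
  g(n=4)
    g(n=3)
      g(n=2)
        g(n=1)
        -> return 1
        g(n=0)
        -> return 0
      -> return 1
      g(n=1)
      -> return 1
    -> return 2
    g(n=2) -> return 1  (same call as traced above)
  -> return 3
  g(n=3) -> return 2  (same call as traced above)
-> return 5

Final answer: 5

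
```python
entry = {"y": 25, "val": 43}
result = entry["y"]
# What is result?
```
Trace:
  entry={'y': 25, 'val': 43}
  entry={'y': 25, 'val': 43}, result=25

Final answer: 25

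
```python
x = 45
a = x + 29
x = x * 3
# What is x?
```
Trace:
  x=45
  x=45, a=74
  x=135, a=74

Final answer: 135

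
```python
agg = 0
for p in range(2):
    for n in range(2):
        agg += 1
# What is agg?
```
Trace:
  agg=0
  agg=1, p=0, n=0
  agg=2, p=0, n=1
  agg=3, p=1, n=0
  agg=4, p=1, n=1

Final answer: 4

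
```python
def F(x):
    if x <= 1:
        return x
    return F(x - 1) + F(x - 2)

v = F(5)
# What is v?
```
Call trace (a repeated sub-call is expanded the first time; later identical calls just restate its return value):
F(x=5)
  F(x=4)
    F(x=3)
      F(x=2)
        F(x=1)
        -> return 1
        F(x=0)
        -> return 0
      -> return 1
      F(x=1)
      -> return 1
    -> return 2
    F(x=2) -> return 1  (same call as traced above)
  -> return 3
  F(x=3) -> return 2  (same call as traced above)
-> return 5

Final answer: 5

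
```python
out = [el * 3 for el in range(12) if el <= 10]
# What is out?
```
Trace:
  el=0
  el=1
  el=2
  el=3
  el=4
  el=5
  el=6
  el=7
  el=8
  el=9
  el=10
  el=11
  out=[0, 3, 6, 9, 12, 15, 18, 21, 24, 27, 30]

Final answer: [0, 3, 6, 9, 12, 15, 18, 21, 24, 27, 30]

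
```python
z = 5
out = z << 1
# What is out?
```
Trace:
  z=5
  z=5, out=10

Final answer: 10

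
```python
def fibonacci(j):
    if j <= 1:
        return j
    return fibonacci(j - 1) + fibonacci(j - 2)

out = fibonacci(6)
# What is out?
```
Call trace (a repeated sub-call is expanded the first time; later identical calls just restate its return value):
fibonacci(j=6)
  fibonacci(j=5)
    fibonacci(j=4)
      fibonacci(j=3)
        fibonacci(j=2)
          fibonacci(j=1)
          -> return 1
          fibonacci(j=0)
          -> return 0
        -> return 1
        fibonacci(j=1)
        -> return 1
      -> return 2
      fibonacci(j=2) -> return 1  (same call as traced above)
    -> return 3
    fibonacci(j=3) -> return 2  (same call as traced above)
  -> return 5
  fibonacci(j=4) -> return 3  (same call as traced above)
-> return 8

Final answer: 8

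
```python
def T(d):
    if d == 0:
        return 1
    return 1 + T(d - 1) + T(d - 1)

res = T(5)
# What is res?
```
Call trace (a repeated sub-call is expanded the first time; later identical calls just restate its return value):
T(d=5)
  T(d=4)
    T(d=3)
      T(d=2)
        T(d=1)
          T(d=0)
          -> return 1
          T(d=0)
          -> return 1
        -> return 3
        T(d=1) -> return 3  (same call as traced above)
      -> return 7
      T(d=2) -> return 7  (same call as traced above)
    -> return 15
    T(d=3) -> return 15  (same call as traced above)
  -> return 31
  T(d=4) -> return 31  (same call as traced above)
-> return 63

Final answer: 63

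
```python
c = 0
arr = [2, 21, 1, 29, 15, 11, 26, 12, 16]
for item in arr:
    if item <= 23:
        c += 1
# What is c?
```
Trace:
  c=0
  c=1, item=2
  c=2, item=21
  c=3, item=1
  c=3, item=29
  c=4, item=15
  c=5, item=11
  c=5, item=26
  c=6, item=12
  c=7, item=16

Final answer: 7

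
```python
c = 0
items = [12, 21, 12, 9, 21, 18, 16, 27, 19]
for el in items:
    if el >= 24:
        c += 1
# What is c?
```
Trace:
  c=0
  c=0, el=12
  c=0, el=21
  c=0, el=12
  c=0, el=9
  c=0, el=21
  c=0, el=18
  c=0, el=16
  c=1, el=27
  c=1, el=19

Final answer: 1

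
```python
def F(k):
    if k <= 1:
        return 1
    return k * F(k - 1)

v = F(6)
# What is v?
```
Call trace:
F(k=6)
  F(k=5)
    F(k=4)
      F(k=3)
        F(k=2)
          F(k=1)
          -> return 1
        -> return 2
      -> return 6
    -> return 24
  -> return 120
-> return 720

Final answer: 720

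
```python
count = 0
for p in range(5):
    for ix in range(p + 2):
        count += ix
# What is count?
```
Trace:
  count=0
  count=0, p=0, ix=0
  count=1, p=0, ix=1
  count=1, p=1, ix=0
  count=2, p=1, ix=1
  count=4, p=1, ix=2
  count=4, p=2, ix=0
  count=5, p=2, ix=1
  count=7, p=2, ix=2
  count=10, p=2, ix=3
  count=10, p=3, ix=0
  count=11, p=3, ix=1
  count=13, p=3, ix=2
  count=16, p=3, ix=3
  count=20, p=3, ix=4
  count=20, p=4, ix=0
  count=21, p=4, ix=1
  count=23, p=4, ix=2
  count=26, p=4, ix=3
  count=30, p=4, ix=4
  count=35, p=4, ix=5

Final answer: 35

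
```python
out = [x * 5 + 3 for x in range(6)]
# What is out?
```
Trace:
  x=0
  x=1
  x=2
  x=3
  x=4
  x=5
  out=[3, 8, 13, 18, 23, 28]

Final answer: [3, 8, 13, 18, 23, 28]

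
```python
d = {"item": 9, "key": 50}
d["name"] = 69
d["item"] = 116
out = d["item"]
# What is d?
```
Trace:
  d={'item': 9, 'key': 50}
  d={'item': 9, 'key': 50, 'name': 69}
  d={'item': 116, 'key': 50, 'name': 69}
  d={'item': 116, 'key': 50, 'name': 69}, out=116

Final answer: {'item': 116, 'key': 50, 'name': 69}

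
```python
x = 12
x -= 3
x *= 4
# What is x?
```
Trace:
  x=12
  x=9
  x=36

Final answer: 36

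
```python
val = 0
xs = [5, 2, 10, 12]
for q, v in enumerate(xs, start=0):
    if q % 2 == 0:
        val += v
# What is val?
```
Trace:
  val=0
  val=5, q=0, v=5
  val=5, q=1, v=2
  val=15, q=2, v=10
  val=15, q=3, v=12

Final answer: 15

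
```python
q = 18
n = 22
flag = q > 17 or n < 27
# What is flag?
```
Trace:
  q=18
  q=18, n=22
  q=18, n=22, flag=True

Final answer: True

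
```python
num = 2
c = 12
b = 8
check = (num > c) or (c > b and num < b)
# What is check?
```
Trace:
  num=2
  num=2, c=12
  num=2, c=12, b=8
  num=2, c=12, b=8, check=True

Final answer: True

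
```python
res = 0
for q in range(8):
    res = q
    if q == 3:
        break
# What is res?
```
Trace:
  res=0
  res=0, q=0
  res=1, q=1
  res=2, q=2
  res=3, q=3

Final answer: 3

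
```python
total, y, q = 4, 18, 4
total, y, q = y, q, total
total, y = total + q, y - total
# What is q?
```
Trace:
  total=4, y=18, q=4
  total=18, y=4, q=4
  total=22, y=-14, q=4

Final answer: 4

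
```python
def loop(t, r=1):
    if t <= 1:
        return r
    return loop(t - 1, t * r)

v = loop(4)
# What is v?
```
Call trace:
loop(t=4, r=1)
  loop(t=3, r=4)
    loop(t=2, r=12)
      loop(t=1, r=24)
      -> return 24
    -> return 24
  -> return 24
-> return 24

Final answer: 24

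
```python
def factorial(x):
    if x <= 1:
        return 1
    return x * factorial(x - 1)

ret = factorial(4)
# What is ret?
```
Call trace:
factorial(x=4)
  factorial(x=3)
    factorial(x=2)
      factorial(x=1)
      -> return 1
    -> return 2
  -> return 6
-> return 24

Final answer: 24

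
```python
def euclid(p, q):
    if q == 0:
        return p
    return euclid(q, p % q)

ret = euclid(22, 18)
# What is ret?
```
Call trace:
euclid(p=22, q=18)
  euclid(p=18, q=4)
    euclid(p=4, q=2)
      euclid(p=2, q=0)
      -> return 2
    -> return 2
  -> return 2
-> return 2

Final answer: 2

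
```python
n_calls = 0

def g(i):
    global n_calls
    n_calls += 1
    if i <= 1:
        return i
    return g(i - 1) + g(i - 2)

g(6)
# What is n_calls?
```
Call trace (a repeated sub-call is expanded the first time; later identical calls just restate its return value):
g(i=6)
  g(i=5)
    g(i=4)
      g(i=3)
        g(i=2)
          g(i=1)
          -> return 1
          g(i=0)
          -> return 0
        -> return 1
        g(i=1)
        -> return 1
      -> return 2
      g(i=2) -> return 1  (same call as traced above)
    -> return 3
    g(i=3) -> return 2  (same call as traced above)
  -> return 5
  g(i=4) -> return 3  (same call as traced above)
-> return 8

n_calls is incremented once per call, so count the calls in each subtree. Let C(i) = number of calls made by g(i).
C(0) = C(1) = 1 (base case, no recursion); C(i) = 1 + C(i - 1) + C(i - 2) otherwise.
C(2) = 1 + C(1) + C(0) = 1 + 1 + 1 = 3
C(3) = 1 + C(2) + C(1) = 1 + 3 + 1 = 5
C(4) = 1 + C(3) + C(2) = 1 + 5 + 3 = 9
C(5) = 1 + C(4) + C(3) = 1 + 9 + 5 = 15
C(6) = 1 + C(5) + C(4) = 1 + 15 + 9 = 25
n_calls = C(6) = 25

Final answer: 25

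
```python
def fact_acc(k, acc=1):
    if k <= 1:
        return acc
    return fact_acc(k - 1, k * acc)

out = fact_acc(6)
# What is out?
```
Call trace:
fact_acc(k=6, acc=1)
  fact_acc(k=5, acc=6)
    fact_acc(k=4, acc=30)
      fact_acc(k=3, acc=120)
        fact_acc(k=2, acc=360)
          fact_acc(k=1, acc=720)
          -> return 720
        -> return 720
      -> return 720
    -> return 720
  -> return 720
-> return 720

Final answer: 720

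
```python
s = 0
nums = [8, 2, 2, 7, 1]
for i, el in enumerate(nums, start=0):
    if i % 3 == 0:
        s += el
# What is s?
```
Trace:
  s=0
  s=8, i=0, el=8
  s=8, i=1, el=2
  s=8, i=2, el=2
  s=15, i=3, el=7
  s=15, i=4, el=1

Final answer: 15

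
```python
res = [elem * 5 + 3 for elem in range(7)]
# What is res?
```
Trace:
  elem=0
  elem=1
  elem=2
  elem=3
  elem=4
  elem=5
  elem=6
  res=[3, 8, 13, 18, 23, 28, 33]

Final answer: [3, 8, 13, 18, 23, 28, 33]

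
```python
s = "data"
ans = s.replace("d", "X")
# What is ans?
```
Trace:
  s='data'
  s='data', ans='Xata'

Final answer: 'Xata'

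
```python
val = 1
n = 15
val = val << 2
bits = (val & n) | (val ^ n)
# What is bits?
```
Trace:
  val=1
  val=1, n=15
  val=4, n=15
  val=4, n=15, bits=15

Final answer: 15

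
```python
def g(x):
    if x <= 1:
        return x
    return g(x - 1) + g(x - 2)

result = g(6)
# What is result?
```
Call trace (a repeated sub-call is expanded the first time; later identical calls just restate its return value):
g(x=6)
  g(x=5)
    g(x=4)
      g(x=3)
        g(x=2)
          g(x=1)
          -> return 1
          g(x=0)
          -> return 0
        -> return 1
        g(x=1)
        -> return 1
      -> return 2
      g(x=2) -> return 1  (same call as traced above)
    -> return 3
    g(x=3) -> return 2  (same call as traced above)
  -> return 5
  g(x=4) -> return 3  (same call as traced above)
-> return 8

Final answer: 8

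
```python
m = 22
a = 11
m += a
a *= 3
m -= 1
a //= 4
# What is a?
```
Trace:
  m=22
  m=22, a=11
  m=33, a=11
  m=33, a=33
  m=32, a=33
  m=32, a=8

Final answer: 8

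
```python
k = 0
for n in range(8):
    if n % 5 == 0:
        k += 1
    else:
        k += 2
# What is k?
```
Trace:
  k=0
  k=1, n=0
  k=3, n=1
  k=5, n=2
  k=7, n=3
  k=9, n=4
  k=10, n=5
  k=12, n=6
  k=14, n=7

Final answer: 14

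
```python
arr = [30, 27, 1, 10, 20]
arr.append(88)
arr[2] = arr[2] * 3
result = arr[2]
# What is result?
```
Trace:
  arr=[30, 27, 1, 10, 20]
  arr=[30, 27, 1, 10, 20, 88]
  arr=[30, 27, 3, 10, 20, 88]
  arr=[30, 27, 3, 10, 20, 88], result=3

Final answer: 3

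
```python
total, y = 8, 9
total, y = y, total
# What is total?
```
Trace:
  total=8, y=9
  total=9, y=8

Final answer: 9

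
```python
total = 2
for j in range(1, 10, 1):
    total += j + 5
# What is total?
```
Trace:
  total=2
  total=8, j=1
  total=15, j=2
  total=23, j=3
  total=32, j=4
  total=42, j=5
  total=53, j=6
  total=65, j=7
  total=78, j=8
  total=92, j=9

Final answer: 92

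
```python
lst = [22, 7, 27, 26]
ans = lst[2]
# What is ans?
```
Trace:
  lst=[22, 7, 27, 26]
  lst=[22, 7, 27, 26], ans=27

Final answer: 27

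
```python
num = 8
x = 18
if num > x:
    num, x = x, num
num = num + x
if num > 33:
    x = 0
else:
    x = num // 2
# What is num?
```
Trace:
  num=8
  num=8, x=18
  num=8, x=18
  num=26, x=18
  num=26, x=13

Final answer: 26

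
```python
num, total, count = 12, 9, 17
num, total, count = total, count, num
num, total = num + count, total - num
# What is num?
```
Trace:
  num=12, total=9, count=17
  num=9, total=17, count=12
  num=21, total=8, count=12

Final answer: 21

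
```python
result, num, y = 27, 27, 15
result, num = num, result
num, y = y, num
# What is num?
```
Trace:
  result=27, num=27, y=15
  result=27, num=27, y=15
  result=27, num=15, y=27

Final answer: 15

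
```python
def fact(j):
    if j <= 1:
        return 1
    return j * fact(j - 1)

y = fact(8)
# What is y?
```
Call trace:
fact(j=8)
  fact(j=7)
    fact(j=6)
      fact(j=5)
        fact(j=4)
          fact(j=3)
            fact(j=2)
              fact(j=1)
              -> return 1
            -> return 2
          -> return 6
        -> return 24
      -> return 120
    -> return 720
  -> return 5040
-> return 40320

Final answer: 40320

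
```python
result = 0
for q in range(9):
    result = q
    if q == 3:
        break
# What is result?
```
Trace:
  result=0
  result=0, q=0
  result=1, q=1
  result=2, q=2
  result=3, q=3

Final answer: 3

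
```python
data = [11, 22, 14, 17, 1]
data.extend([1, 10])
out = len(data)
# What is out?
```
Trace:
  data=[11, 22, 14, 17, 1]
  data=[11, 22, 14, 17, 1, 1, 10]
  data=[11, 22, 14, 17, 1, 1, 10], out=7

Final answer: 7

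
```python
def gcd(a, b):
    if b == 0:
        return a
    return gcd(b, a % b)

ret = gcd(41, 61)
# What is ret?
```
Call trace:
gcd(a=41, b=61)
  gcd(a=61, b=41)
    gcd(a=41, b=20)
      gcd(a=20, b=1)
        gcd(a=1, b=0)
        -> return 1
      -> return 1
    -> return 1
  -> return 1
-> return 1

Final answer: 1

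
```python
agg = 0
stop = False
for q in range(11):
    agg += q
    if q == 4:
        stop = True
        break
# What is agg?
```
Trace:
  agg=0
  agg=0, stop=False
  agg=0, stop=False, q=0
  agg=1, stop=False, q=1
  agg=3, stop=False, q=2
  agg=6, stop=False, q=3
  agg=10, stop=True, q=4

Final answer: 10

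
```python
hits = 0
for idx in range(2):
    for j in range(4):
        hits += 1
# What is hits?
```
Trace:
  hits=0
  hits=1, idx=0, j=0
  hits=2, idx=0, j=1
  hits=3, idx=0, j=2
  hits=4, idx=0, j=3
  hits=5, idx=1, j=0
  hits=6, idx=1, j=1
  hits=7, idx=1, j=2
  hits=8, idx=1, j=3

Final answer: 8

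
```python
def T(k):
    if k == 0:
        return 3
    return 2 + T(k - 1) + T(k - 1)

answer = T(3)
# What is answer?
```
Call trace (a repeated sub-call is expanded the first time; later identical calls just restate its return value):
T(k=3)
  T(k=2)
    T(k=1)
      T(k=0)
      -> return 3
      T(k=0)
      -> return 3
    -> return 8
    T(k=1) -> return 8  (same call as traced above)
  -> return 18
  T(k=2) -> return 18  (same call as traced above)
-> return 38

Final answer: 38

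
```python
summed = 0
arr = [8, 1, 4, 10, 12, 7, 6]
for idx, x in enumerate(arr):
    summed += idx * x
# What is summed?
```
Trace:
  summed=0
  summed=0, idx=0, x=8
  summed=1, idx=1, x=1
  summed=9, idx=2, x=4
  summed=39, idx=3, x=10
  summed=87, idx=4, x=12
  summed=122, idx=5, x=7
  summed=158, idx=6, x=6

Final answer: 158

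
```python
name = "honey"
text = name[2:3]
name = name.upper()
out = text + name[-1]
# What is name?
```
Trace:
  name='honey'
  name='honey', text='n'
  name='HONEY', text='n'
  name='HONEY', text='n', out='nY'

Final answer: 'HONEY'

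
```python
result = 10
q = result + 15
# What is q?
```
Trace:
  result=10
  result=10, q=25

Final answer: 25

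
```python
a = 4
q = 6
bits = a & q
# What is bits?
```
Trace:
  a=4
  a=4, q=6
  a=4, q=6, bits=4

Final answer: 4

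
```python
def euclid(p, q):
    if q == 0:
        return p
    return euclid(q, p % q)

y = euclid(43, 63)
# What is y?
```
Call trace:
euclid(p=43, q=63)
  euclid(p=63, q=43)
    euclid(p=43, q=20)
      euclid(p=20, q=3)
        euclid(p=3, q=2)
          euclid(p=2, q=1)
            euclid(p=1, q=0)
            -> return 1
          -> return 1
        -> return 1
      -> return 1
    -> return 1
  -> return 1
-> return 1

Final answer: 1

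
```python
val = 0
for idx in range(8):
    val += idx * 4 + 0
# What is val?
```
Trace:
  val=0
  val=0, idx=0
  val=4, idx=1
  val=12, idx=2
  val=24, idx=3
  val=40, idx=4
  val=60, idx=5
  val=84, idx=6
  val=112, idx=7

Final answer: 112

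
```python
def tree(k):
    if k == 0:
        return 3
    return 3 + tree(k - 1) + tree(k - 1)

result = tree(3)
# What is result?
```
Call trace (a repeated sub-call is expanded the first time; later identical calls just restate its return value):
tree(k=3)
  tree(k=2)
    tree(k=1)
      tree(k=0)
      -> return 3
      tree(k=0)
      -> return 3
    -> return 9
    tree(k=1) -> return 9  (same call as traced above)
  -> return 21
  tree(k=2) -> return 21  (same call as traced above)
-> return 45

Final answer: 45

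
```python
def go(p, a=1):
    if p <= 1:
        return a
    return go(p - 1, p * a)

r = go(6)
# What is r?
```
Call trace:
go(p=6, a=1)
  go(p=5, a=6)
    go(p=4, a=30)
      go(p=3, a=120)
        go(p=2, a=360)
          go(p=1, a=720)
          -> return 720
        -> return 720
      -> return 720
    -> return 720
  -> return 720
-> return 720

Final answer: 720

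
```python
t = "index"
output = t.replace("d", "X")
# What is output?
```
Trace:
  t='index'
  t='index', output='inXex'

Final answer: 'inXex'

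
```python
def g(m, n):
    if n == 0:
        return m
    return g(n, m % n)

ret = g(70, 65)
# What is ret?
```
Call trace:
g(m=70, n=65)
  g(m=65, n=5)
    g(m=5, n=0)
    -> return 5
  -> return 5
-> return 5

Final answer: 5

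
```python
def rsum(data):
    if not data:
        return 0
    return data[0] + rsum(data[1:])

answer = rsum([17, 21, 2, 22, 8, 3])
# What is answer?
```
Call trace:
rsum(data=[17, 21, 2, 22, 8, 3])
  rsum(data=[21, 2, 22, 8, 3])
    rsum(data=[2, 22, 8, 3])
      rsum(data=[22, 8, 3])
        rsum(data=[8, 3])
          rsum(data=[3])
            rsum(data=[])
            -> return 0
          -> return 3
        -> return 11
      -> return 33
    -> return 35
  -> return 56
-> return 73

Final answer: 73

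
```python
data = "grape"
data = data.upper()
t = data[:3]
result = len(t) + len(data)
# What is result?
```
Trace:
  data='grape'
  data='GRAPE'
  data='GRAPE', t='GRA'
  data='GRAPE', t='GRA', result=8

Final answer: 8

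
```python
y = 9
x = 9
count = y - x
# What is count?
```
Trace:
  y=9
  y=9, x=9
  y=9, x=9, count=0

Final answer: 0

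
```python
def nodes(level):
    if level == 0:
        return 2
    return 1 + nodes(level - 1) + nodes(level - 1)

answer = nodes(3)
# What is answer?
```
Call trace (a repeated sub-call is expanded the first time; later identical calls just restate its return value):
nodes(level=3)
  nodes(level=2)
    nodes(level=1)
      nodes(level=0)
      -> return 2
      nodes(level=0)
      -> return 2
    -> return 5
    nodes(level=1) -> return 5  (same call as traced above)
  -> return 11
  nodes(level=2) -> return 11  (same call as traced above)
-> return 23

Final answer: 23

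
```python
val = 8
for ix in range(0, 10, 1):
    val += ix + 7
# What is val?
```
Trace:
  val=8
  val=15, ix=0
  val=23, ix=1
  val=32, ix=2
  val=42, ix=3
  val=53, ix=4
  val=65, ix=5
  val=78, ix=6
  val=92, ix=7
  val=107, ix=8
  val=123, ix=9

Final answer: 123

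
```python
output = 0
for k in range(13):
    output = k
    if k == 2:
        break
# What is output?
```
Trace:
  output=0
  output=0, k=0
  output=1, k=1
  output=2, k=2

Final answer: 2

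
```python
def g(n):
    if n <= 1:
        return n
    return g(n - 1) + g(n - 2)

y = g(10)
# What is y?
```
Call trace (a repeated sub-call is expanded the first time; later identical calls just restate its return value):
g(n=10)
  g(n=9)
    g(n=8)
      g(n=7)
        g(n=6)
          g(n=5)
            g(n=4)
              g(n=3)
                g(n=2)
                  g(n=1)
                  -> return 1
                  g(n=0)
                  -> return 0
                -> return 1
                g(n=1)
                -> return 1
              -> return 2
              g(n=2) -> return 1  (same call as traced above)
            -> return 3
            g(n=3) -> return 2  (same call as traced above)
          -> return 5
          g(n=4) -> return 3  (same call as traced above)
        -> return 8
        g(n=5) -> return 5  (same call as traced above)
      -> return 13
      g(n=6) -> return 8  (same call as traced above)
    -> return 21
    g(n=7) -> return 13  (same call as traced above)
  -> return 34
  g(n=8) -> return 21  (same call as traced above)
-> return 55

Final answer: 55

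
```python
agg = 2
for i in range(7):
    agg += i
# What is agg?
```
Trace:
  agg=2
  agg=2, i=0
  agg=3, i=1
  agg=5, i=2
  agg=8, i=3
  agg=12, i=4
  agg=17, i=5
  agg=23, i=6

Final answer: 23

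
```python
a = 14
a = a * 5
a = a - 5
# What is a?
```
Trace:
  a=14
  a=70
  a=65

Final answer: 65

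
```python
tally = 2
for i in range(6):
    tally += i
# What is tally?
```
Trace:
  tally=2
  tally=2, i=0
  tally=3, i=1
  tally=5, i=2
  tally=8, i=3
  tally=12, i=4
  tally=17, i=5

Final answer: 17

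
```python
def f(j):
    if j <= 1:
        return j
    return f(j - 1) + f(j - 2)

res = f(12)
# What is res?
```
Call trace (a repeated sub-call is expanded the first time; later identical calls just restate its return value):
f(j=12)
  f(j=11)
    f(j=10)
      f(j=9)
        f(j=8)
          f(j=7)
            f(j=6)
              f(j=5)
                f(j=4)
                  f(j=3)
                    f(j=2)
                      f(j=1)
                      -> return 1
                      f(j=0)
                      -> return 0
                    -> return 1
                    f(j=1)
                    -> return 1
                  -> return 2
                  f(j=2) -> return 1  (same call as traced above)
                -> return 3
                f(j=3) -> return 2  (same call as traced above)
              -> return 5
              f(j=4) -> return 3  (same call as traced above)
            -> return 8
            f(j=5) -> return 5  (same call as traced above)
          -> return 13
          f(j=6) -> return 8  (same call as traced above)
        -> return 21
        f(j=7) -> return 13  (same call as traced above)
      -> return 34
      f(j=8) -> return 21  (same call as traced above)
    -> return 55
    f(j=9) -> return 34  (same call as traced above)
  -> return 89
  f(j=10) -> return 55  (same call as traced above)
-> return 144

Final answer: 144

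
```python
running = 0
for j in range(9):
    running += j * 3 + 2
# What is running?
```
Trace:
  running=0
  running=2, j=0
  running=7, j=1
  running=15, j=2
  running=26, j=3
  running=40, j=4
  running=57, j=5
  running=77, j=6
  running=100, j=7
  running=126, j=8

Final answer: 126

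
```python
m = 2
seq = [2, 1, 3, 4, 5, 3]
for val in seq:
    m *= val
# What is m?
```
Trace:
  m=2
  m=4, val=2
  m=4, val=1
  m=12, val=3
  m=48, val=4
  m=240, val=5
  m=720, val=3

Final answer: 720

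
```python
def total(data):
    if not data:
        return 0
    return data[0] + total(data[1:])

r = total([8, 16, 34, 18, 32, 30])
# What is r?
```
Call trace:
total(data=[8, 16, 34, 18, 32, 30])
  total(data=[16, 34, 18, 32, 30])
    total(data=[34, 18, 32, 30])
      total(data=[18, 32, 30])
        total(data=[32, 30])
          total(data=[30])
            total(data=[])
            -> return 0
          -> return 30
        -> return 62
      -> return 80
    -> return 114
  -> return 130
-> return 138

Final answer: 138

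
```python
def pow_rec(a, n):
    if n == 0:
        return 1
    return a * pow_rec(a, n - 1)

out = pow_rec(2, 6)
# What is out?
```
Call trace:
pow_rec(a=2, n=6)
  pow_rec(a=2, n=5)
    pow_rec(a=2, n=4)
      pow_rec(a=2, n=3)
        pow_rec(a=2, n=2)
          pow_rec(a=2, n=1)
            pow_rec(a=2, n=0)
            -> return 1
          -> return 2
        -> return 4
      -> return 8
    -> return 16
  -> return 32
-> return 64

Final answer: 64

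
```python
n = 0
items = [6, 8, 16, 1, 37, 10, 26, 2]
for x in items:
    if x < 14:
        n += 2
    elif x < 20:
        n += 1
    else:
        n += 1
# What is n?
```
Trace:
  n=0
  n=2, x=6
  n=4, x=8
  n=5, x=16
  n=7, x=1
  n=8, x=37
  n=10, x=10
  n=11, x=26
  n=13, x=2

Final answer: 13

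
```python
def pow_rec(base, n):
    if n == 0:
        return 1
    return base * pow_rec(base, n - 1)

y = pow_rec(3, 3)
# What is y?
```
Call trace:
pow_rec(base=3, n=3)
  pow_rec(base=3, n=2)
    pow_rec(base=3, n=1)
      pow_rec(base=3, n=0)
      -> return 1
    -> return 3
  -> return 9
-> return 27

Final answer: 27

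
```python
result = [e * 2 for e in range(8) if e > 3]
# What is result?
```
Trace:
  e=0
  e=1
  e=2
  e=3
  e=4
  e=5
  e=6
  e=7
  result=[8, 10, 12, 14]

Final answer: [8, 10, 12, 14]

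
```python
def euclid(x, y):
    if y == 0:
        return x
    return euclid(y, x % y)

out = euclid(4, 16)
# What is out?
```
Call trace:
euclid(x=4, y=16)
  euclid(x=16, y=4)
    euclid(x=4, y=0)
    -> return 4
  -> return 4
-> return 4

Final answer: 4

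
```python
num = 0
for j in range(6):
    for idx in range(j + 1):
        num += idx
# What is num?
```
Trace:
  num=0
  num=0, j=0, idx=0
  num=0, j=1, idx=0
  num=1, j=1, idx=1
  num=1, j=2, idx=0
  num=2, j=2, idx=1
  num=4, j=2, idx=2
  num=4, j=3, idx=0
  num=5, j=3, idx=1
  num=7, j=3, idx=2
  num=10, j=3, idx=3
  num=10, j=4, idx=0
  num=11, j=4, idx=1
  num=13, j=4, idx=2
  num=16, j=4, idx=3
  num=20, j=4, idx=4
  num=20, j=5, idx=0
  num=21, j=5, idx=1
  num=23, j=5, idx=2
  num=26, j=5, idx=3
  num=30, j=5, idx=4
  num=35, j=5, idx=5

Final answer: 35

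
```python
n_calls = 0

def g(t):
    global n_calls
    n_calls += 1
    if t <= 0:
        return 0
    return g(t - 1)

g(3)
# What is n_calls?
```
Call trace:
g(t=3)
  g(t=2)
    g(t=1)
      g(t=0)
      -> return 0
    -> return 0
  -> return 0
-> return 0

n_calls is incremented once per call. g is entered once for each t = 3, 2, 1, 0 (the t <= 0 call returns without recursing), i.e. 3 + 1 calls.
n_calls = 4

Final answer: 4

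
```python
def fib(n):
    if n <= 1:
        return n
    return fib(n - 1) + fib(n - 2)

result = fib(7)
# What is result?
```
Call trace (a repeated sub-call is expanded the first time; later identical calls just restate its return value):
fib(n=7)
  fib(n=6)
    fib(n=5)
      fib(n=4)
        fib(n=3)
          fib(n=2)
            fib(n=1)
            -> return 1
            fib(n=0)
            -> return 0
          -> return 1
          fib(n=1)
          -> return 1
        -> return 2
        fib(n=2) -> return 1  (same call as traced above)
      -> return 3
      fib(n=3) -> return 2  (same call as traced above)
    -> return 5
    fib(n=4) -> return 3  (same call as traced above)
  -> return 8
  fib(n=5) -> return 5  (same call as traced above)
-> return 13

Final answer: 13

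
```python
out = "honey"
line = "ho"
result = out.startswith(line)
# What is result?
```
Trace:
  out='honey'
  out='honey', line='ho'
  out='honey', line='ho', result=True

Final answer: True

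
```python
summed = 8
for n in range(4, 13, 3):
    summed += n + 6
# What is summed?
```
Trace:
  summed=8
  summed=18, n=4
  summed=31, n=7
  summed=47, n=10

Final answer: 47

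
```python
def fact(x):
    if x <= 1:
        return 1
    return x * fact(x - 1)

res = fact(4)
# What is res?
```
Call trace:
fact(x=4)
  fact(x=3)
    fact(x=2)
      fact(x=1)
      -> return 1
    -> return 2
  -> return 6
-> return 24

Final answer: 24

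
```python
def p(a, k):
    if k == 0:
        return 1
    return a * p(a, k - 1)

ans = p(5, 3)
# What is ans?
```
Call trace:
p(a=5, k=3)
  p(a=5, k=2)
    p(a=5, k=1)
      p(a=5, k=0)
      -> return 1
    -> return 5
  -> return 25
-> return 125

Final answer: 125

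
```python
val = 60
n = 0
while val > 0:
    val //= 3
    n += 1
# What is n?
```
Trace:
  val=60
  val=60, n=0
  val=20, n=1
  val=6, n=2
  val=2, n=3
  val=0, n=4

Final answer: 4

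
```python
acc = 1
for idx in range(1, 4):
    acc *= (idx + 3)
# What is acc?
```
Trace:
  acc=1
  acc=4, idx=1
  acc=20, idx=2
  acc=120, idx=3

Final answer: 120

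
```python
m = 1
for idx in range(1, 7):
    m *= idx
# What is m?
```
Trace:
  m=1
  m=1, idx=1
  m=2, idx=2
  m=6, idx=3
  m=24, idx=4
  m=120, idx=5
  m=720, idx=6

Final answer: 720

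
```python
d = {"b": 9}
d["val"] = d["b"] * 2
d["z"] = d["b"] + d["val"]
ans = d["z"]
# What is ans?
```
Trace:
  d={'b': 9}
  d={'b': 9, 'val': 18}
  d={'b': 9, 'val': 18, 'z': 27}
  d={'b': 9, 'val': 18, 'z': 27}, ans=27

Final answer: 27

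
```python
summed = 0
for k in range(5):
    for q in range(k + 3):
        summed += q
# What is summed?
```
Trace:
  summed=0
  summed=0, k=0, q=0
  summed=1, k=0, q=1
  summed=3, k=0, q=2
  summed=3, k=1, q=0
  summed=4, k=1, q=1
  summed=6, k=1, q=2
  summed=9, k=1, q=3
  summed=9, k=2, q=0
  summed=10, k=2, q=1
  summed=12, k=2, q=2
  summed=15, k=2, q=3
  summed=19, k=2, q=4
  summed=19, k=3, q=0
  summed=20, k=3, q=1
  summed=22, k=3, q=2
  summed=25, k=3, q=3
  summed=29, k=3, q=4
  summed=34, k=3, q=5
  summed=34, k=4, q=0
  summed=35, k=4, q=1
  summed=37, k=4, q=2
  summed=40, k=4, q=3
  summed=44, k=4, q=4
  summed=49, k=4, q=5
  summed=55, k=4, q=6

Final answer: 55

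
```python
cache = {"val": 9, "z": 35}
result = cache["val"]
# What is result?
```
Trace:
  cache={'val': 9, 'z': 35}
  cache={'val': 9, 'z': 35}, result=9

Final answer: 9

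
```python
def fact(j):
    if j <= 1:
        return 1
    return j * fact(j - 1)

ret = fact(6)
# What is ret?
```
Call trace:
fact(j=6)
  fact(j=5)
    fact(j=4)
      fact(j=3)
        fact(j=2)
          fact(j=1)
          -> return 1
        -> return 2
      -> return 6
    -> return 24
  -> return 120
-> return 720

Final answer: 720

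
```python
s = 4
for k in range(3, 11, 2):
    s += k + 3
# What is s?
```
Trace:
  s=4
  s=10, k=3
  s=18, k=5
  s=28, k=7
  s=40, k=9

Final answer: 40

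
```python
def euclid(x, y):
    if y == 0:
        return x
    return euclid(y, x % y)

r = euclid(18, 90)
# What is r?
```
Call trace:
euclid(x=18, y=90)
  euclid(x=90, y=18)
    euclid(x=18, y=0)
    -> return 18
  -> return 18
-> return 18

Final answer: 18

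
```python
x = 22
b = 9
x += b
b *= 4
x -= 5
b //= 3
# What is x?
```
Trace:
  x=22
  x=22, b=9
  x=31, b=9
  x=31, b=36
  x=26, b=36
  x=26, b=12

Final answer: 26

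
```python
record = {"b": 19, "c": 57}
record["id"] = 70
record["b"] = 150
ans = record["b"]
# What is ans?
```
Trace:
  record={'b': 19, 'c': 57}
  record={'b': 19, 'c': 57, 'id': 70}
  record={'b': 150, 'c': 57, 'id': 70}
  record={'b': 150, 'c': 57, 'id': 70}, ans=150

Final answer: 150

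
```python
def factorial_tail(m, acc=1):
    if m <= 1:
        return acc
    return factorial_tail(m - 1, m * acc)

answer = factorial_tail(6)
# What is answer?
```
Call trace:
factorial_tail(m=6, acc=1)
  factorial_tail(m=5, acc=6)
    factorial_tail(m=4, acc=30)
      factorial_tail(m=3, acc=120)
        factorial_tail(m=2, acc=360)
          factorial_tail(m=1, acc=720)
          -> return 720
        -> return 720
      -> return 720
    -> return 720
  -> return 720
-> return 720

Final answer: 720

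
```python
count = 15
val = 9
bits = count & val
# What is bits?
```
Trace:
  count=15
  count=15, val=9
  count=15, val=9, bits=9

Final answer: 9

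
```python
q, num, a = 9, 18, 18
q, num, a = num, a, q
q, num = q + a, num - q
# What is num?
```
Trace:
  q=9, num=18, a=18
  q=18, num=18, a=9
  q=27, num=0, a=9

Final answer: 0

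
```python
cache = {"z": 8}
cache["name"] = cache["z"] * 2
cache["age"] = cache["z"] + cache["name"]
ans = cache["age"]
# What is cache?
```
Trace:
  cache={'z': 8}
  cache={'z': 8, 'name': 16}
  cache={'z': 8, 'name': 16, 'age': 24}
  cache={'z': 8, 'name': 16, 'age': 24}, ans=24

Final answer: {'z': 8, 'name': 16, 'age': 24}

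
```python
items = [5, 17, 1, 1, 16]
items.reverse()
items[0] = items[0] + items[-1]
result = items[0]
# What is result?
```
Trace:
  items=[5, 17, 1, 1, 16]
  items=[16, 1, 1, 17, 5]
  items=[21, 1, 1, 17, 5]
  items=[21, 1, 1, 17, 5], result=21

Final answer: 21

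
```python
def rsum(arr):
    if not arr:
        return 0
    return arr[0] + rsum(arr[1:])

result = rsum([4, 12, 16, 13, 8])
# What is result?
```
Call trace:
rsum(arr=[4, 12, 16, 13, 8])
  rsum(arr=[12, 16, 13, 8])
    rsum(arr=[16, 13, 8])
      rsum(arr=[13, 8])
        rsum(arr=[8])
          rsum(arr=[])
          -> return 0
        -> return 8
      -> return 21
    -> return 37
  -> return 49
-> return 53

Final answer: 53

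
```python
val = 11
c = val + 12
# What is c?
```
Trace:
  val=11
  val=11, c=23

Final answer: 23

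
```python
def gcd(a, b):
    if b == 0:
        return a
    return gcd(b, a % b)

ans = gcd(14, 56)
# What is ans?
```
Call trace:
gcd(a=14, b=56)
  gcd(a=56, b=14)
    gcd(a=14, b=0)
    -> return 14
  -> return 14
-> return 14

Final answer: 14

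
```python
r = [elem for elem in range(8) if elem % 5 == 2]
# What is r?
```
Trace:
  elem=0
  elem=1
  elem=2
  elem=3
  elem=4
  elem=5
  elem=6
  elem=7
  r=[2, 7]

Final answer: [2, 7]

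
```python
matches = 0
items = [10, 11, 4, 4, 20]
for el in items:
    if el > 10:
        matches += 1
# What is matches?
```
Trace:
  matches=0
  matches=0, el=10
  matches=1, el=11
  matches=1, el=4
  matches=1, el=4
  matches=2, el=20

Final answer: 2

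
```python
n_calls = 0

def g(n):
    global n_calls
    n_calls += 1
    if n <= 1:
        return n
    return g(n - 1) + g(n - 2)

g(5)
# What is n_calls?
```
Call trace (a repeated sub-call is expanded the first time; later identical calls just restate its return value):
g(n=5)
  g(n=4)
    g(n=3)
      g(n=2)
        g(n=1)
        -> return 1
        g(n=0)
        -> return 0
      -> return 1
      g(n=1)
      -> return 1
    -> return 2
    g(n=2) -> return 1  (same call as traced above)
  -> return 3
  g(n=3) -> return 2  (same call as traced above)
-> return 5

n_calls is incremented once per call, so count the calls in each subtree. Let C(n) = number of calls made by g(n).
C(0) = C(1) = 1 (base case, no recursion); C(n) = 1 + C(n - 1) + C(n - 2) otherwise.
C(2) = 1 + C(1) + C(0) = 1 + 1 + 1 = 3
C(3) = 1 + C(2) + C(1) = 1 + 3 + 1 = 5
C(4) = 1 + C(3) + C(2) = 1 + 5 + 3 = 9
C(5) = 1 + C(4) + C(3) = 1 + 9 + 5 = 15
n_calls = C(5) = 15

Final answer: 15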